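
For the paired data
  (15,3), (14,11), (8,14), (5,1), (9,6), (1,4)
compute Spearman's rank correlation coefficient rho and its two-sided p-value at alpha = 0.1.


Step 1: Rank x and y separately (midranks; no ties here).
rank(x): 15->6, 14->5, 8->3, 5->2, 9->4, 1->1
rank(y): 3->2, 11->5, 14->6, 1->1, 6->4, 4->3
Step 2: d_i = R_x(i) - R_y(i); compute d_i^2.
  (6-2)^2=16, (5-5)^2=0, (3-6)^2=9, (2-1)^2=1, (4-4)^2=0, (1-3)^2=4
sum(d^2) = 30.
Step 3: rho = 1 - 6*30 / (6*(6^2 - 1)) = 1 - 180/210 = 0.142857.
Step 4: Under H0, t = rho * sqrt((n-2)/(1-rho^2)) = 0.2887 ~ t(4).
Step 5: Two-sided p-value from the t-distribution with 4 df = 0.787172.
Step 6: alpha = 0.1. fail to reject H0.

rho = 0.1429, p = 0.787172, fail to reject H0 at alpha = 0.1.


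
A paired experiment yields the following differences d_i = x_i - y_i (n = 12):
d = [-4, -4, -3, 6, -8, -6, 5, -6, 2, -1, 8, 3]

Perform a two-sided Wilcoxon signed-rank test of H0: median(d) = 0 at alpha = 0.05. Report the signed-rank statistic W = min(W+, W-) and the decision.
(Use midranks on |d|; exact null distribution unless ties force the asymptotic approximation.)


Step 1: Drop any zero differences (none here) and take |d_i|.
|d| = [4, 4, 3, 6, 8, 6, 5, 6, 2, 1, 8, 3]
Step 2: Midrank |d_i| (ties get averaged ranks).
ranks: |4|->5.5, |4|->5.5, |3|->3.5, |6|->9, |8|->11.5, |6|->9, |5|->7, |6|->9, |2|->2, |1|->1, |8|->11.5, |3|->3.5
Step 3: Attach original signs; sum ranks with positive sign and with negative sign.
W+ = 9 + 7 + 2 + 11.5 + 3.5 = 33
W- = 5.5 + 5.5 + 3.5 + 11.5 + 9 + 9 + 1 = 45
(Check: W+ + W- = 78 should equal n(n+1)/2 = 78.)
Step 4: Test statistic W = min(W+, W-) = 33.
Step 5: Ties in |d|, so use the tie-corrected normal approximation.
        E[W] = n(n+1)/4 = 12*13/4 = 39.
        Tie groups: |d|=3 (t=2), |d|=4 (t=2), |d|=6 (t=3), |d|=8 (t=2); sum(t^3 - t) = 42.
        Var[W] = n(n+1)(2n+1)/24 - sum(t^3-t)/48 = 3900/24 - 42/48 = 161.625.
        z = (W - E[W]) / sqrt(Var[W]) = (33 - 39) / 12.7132 = -0.4720.
        Two-sided p = 2*Phi(z) = 0.636962.
Step 6: alpha = 0.05. fail to reject H0.

W+ = 33, W- = 45, W = min = 33, p = 0.636962, fail to reject H0.


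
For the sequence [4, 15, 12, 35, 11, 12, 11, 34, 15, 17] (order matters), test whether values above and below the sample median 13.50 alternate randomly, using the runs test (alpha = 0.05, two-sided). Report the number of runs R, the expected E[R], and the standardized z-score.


Step 1: Compute median = 13.50; label A = above, B = below.
Labels in order: BABABBBAAA  (n_A = 5, n_B = 5)
Step 2: Count runs R = 6.
Step 3: Under H0 (random ordering), E[R] = 2*n_A*n_B/(n_A+n_B) + 1 = 2*5*5/10 + 1 = 6.0000.
        Var[R] = 2*n_A*n_B*(2*n_A*n_B - n_A - n_B) / ((n_A+n_B)^2 * (n_A+n_B-1)) = 2000/900 = 2.2222.
        SD[R] = 1.4907.
Step 4: R = E[R], so z = 0 with no continuity correction.
Step 5: Two-sided p-value via normal approximation = 2*(1 - Phi(|z|)) = 1.000000.
Step 6: alpha = 0.05. fail to reject H0.

R = 6, z = 0.0000, p = 1.000000, fail to reject H0.


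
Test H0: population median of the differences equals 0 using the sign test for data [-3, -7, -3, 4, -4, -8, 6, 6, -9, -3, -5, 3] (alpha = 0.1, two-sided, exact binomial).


Step 1: Discard zero differences. Original n = 12; n_eff = number of nonzero differences = 12.
Nonzero differences (with sign): -3, -7, -3, +4, -4, -8, +6, +6, -9, -3, -5, +3
Step 2: Count signs: positive = 4, negative = 8.
Step 3: Under H0: P(positive) = 0.5, so the number of positives S ~ Bin(12, 0.5).
Step 4: Two-sided exact p-value = sum of Bin(12,0.5) probabilities at or below the observed probability = 0.387695.
Step 5: alpha = 0.1. fail to reject H0.

n_eff = 12, pos = 4, neg = 8, p = 0.387695, fail to reject H0.


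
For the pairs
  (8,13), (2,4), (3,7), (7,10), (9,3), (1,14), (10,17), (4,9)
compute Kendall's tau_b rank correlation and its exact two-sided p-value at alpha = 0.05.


Step 1: Enumerate the 28 unordered pairs (i,j) with i<j and classify each by sign(x_j-x_i) * sign(y_j-y_i).
  (1,2):dx=-6,dy=-9->C; (1,3):dx=-5,dy=-6->C; (1,4):dx=-1,dy=-3->C; (1,5):dx=+1,dy=-10->D
  (1,6):dx=-7,dy=+1->D; (1,7):dx=+2,dy=+4->C; (1,8):dx=-4,dy=-4->C; (2,3):dx=+1,dy=+3->C
  (2,4):dx=+5,dy=+6->C; (2,5):dx=+7,dy=-1->D; (2,6):dx=-1,dy=+10->D; (2,7):dx=+8,dy=+13->C
  (2,8):dx=+2,dy=+5->C; (3,4):dx=+4,dy=+3->C; (3,5):dx=+6,dy=-4->D; (3,6):dx=-2,dy=+7->D
  (3,7):dx=+7,dy=+10->C; (3,8):dx=+1,dy=+2->C; (4,5):dx=+2,dy=-7->D; (4,6):dx=-6,dy=+4->D
  (4,7):dx=+3,dy=+7->C; (4,8):dx=-3,dy=-1->C; (5,6):dx=-8,dy=+11->D; (5,7):dx=+1,dy=+14->C
  (5,8):dx=-5,dy=+6->D; (6,7):dx=+9,dy=+3->C; (6,8):dx=+3,dy=-5->D; (7,8):dx=-6,dy=-8->C
Step 2: C = 17, D = 11, total pairs = 28.
Step 3: tau = (C - D)/(n(n-1)/2) = (17 - 11)/28 = 0.214286.
Step 4: Exact two-sided p-value (enumerate n! = 40320 permutations of y under H0): p = 0.548413.
Step 5: alpha = 0.05. fail to reject H0.

tau_b = 0.2143 (C=17, D=11), p = 0.548413, fail to reject H0.


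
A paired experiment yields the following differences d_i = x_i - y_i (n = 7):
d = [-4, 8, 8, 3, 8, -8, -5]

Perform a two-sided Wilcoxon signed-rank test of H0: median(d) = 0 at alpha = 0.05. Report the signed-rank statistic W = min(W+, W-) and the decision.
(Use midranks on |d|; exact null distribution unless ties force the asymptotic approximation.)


Step 1: Drop any zero differences (none here) and take |d_i|.
|d| = [4, 8, 8, 3, 8, 8, 5]
Step 2: Midrank |d_i| (ties get averaged ranks).
ranks: |4|->2, |8|->5.5, |8|->5.5, |3|->1, |8|->5.5, |8|->5.5, |5|->3
Step 3: Attach original signs; sum ranks with positive sign and with negative sign.
W+ = 5.5 + 5.5 + 1 + 5.5 = 17.5
W- = 2 + 5.5 + 3 = 10.5
(Check: W+ + W- = 28 should equal n(n+1)/2 = 28.)
Step 4: Test statistic W = min(W+, W-) = 10.5.
Step 5: Ties in |d|, so use the tie-corrected normal approximation.
        E[W] = n(n+1)/4 = 7*8/4 = 14.
        Tie groups: |d|=8 (t=4); sum(t^3 - t) = 60.
        Var[W] = n(n+1)(2n+1)/24 - sum(t^3-t)/48 = 840/24 - 60/48 = 33.75.
        z = (W - E[W]) / sqrt(Var[W]) = (10.5 - 14) / 5.8095 = -0.6025.
        Two-sided p = 2*Phi(z) = 0.546865.
Step 6: alpha = 0.05. fail to reject H0.

W+ = 17.5, W- = 10.5, W = min = 10.5, p = 0.546865, fail to reject H0.


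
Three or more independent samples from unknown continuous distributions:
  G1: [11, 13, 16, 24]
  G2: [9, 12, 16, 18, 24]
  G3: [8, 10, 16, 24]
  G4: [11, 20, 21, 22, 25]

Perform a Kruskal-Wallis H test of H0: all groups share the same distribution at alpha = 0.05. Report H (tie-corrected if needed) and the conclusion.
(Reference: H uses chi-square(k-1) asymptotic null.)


Step 1: Combine all N = 18 observations and assign midranks.
sorted (value, group, rank): (8,G3,1), (9,G2,2), (10,G3,3), (11,G1,4.5), (11,G4,4.5), (12,G2,6), (13,G1,7), (16,G1,9), (16,G2,9), (16,G3,9), (18,G2,11), (20,G4,12), (21,G4,13), (22,G4,14), (24,G1,16), (24,G2,16), (24,G3,16), (25,G4,18)
Step 2: Sum ranks within each group.
R_1 = 36.5 (n_1 = 4)
R_2 = 44 (n_2 = 5)
R_3 = 29 (n_3 = 4)
R_4 = 61.5 (n_4 = 5)
Step 3: H = 12/(N(N+1)) * sum(R_i^2/n_i) - 3(N+1)
     = 12/(18*19) * (36.5^2/4 + 44^2/5 + 29^2/4 + 61.5^2/5) - 3*19
     = 0.035088 * 1686.96 - 57
     = 2.191667.
Step 4: Ties present; correction factor C = 1 - 54/(18^3 - 18) = 0.990712. Corrected H = 2.191667 / 0.990712 = 2.212214.
Step 5: Under H0, H ~ chi^2(3); p-value = 0.529547.
Step 6: alpha = 0.05. fail to reject H0.

H = 2.2122, df = 3, p = 0.529547, fail to reject H0.


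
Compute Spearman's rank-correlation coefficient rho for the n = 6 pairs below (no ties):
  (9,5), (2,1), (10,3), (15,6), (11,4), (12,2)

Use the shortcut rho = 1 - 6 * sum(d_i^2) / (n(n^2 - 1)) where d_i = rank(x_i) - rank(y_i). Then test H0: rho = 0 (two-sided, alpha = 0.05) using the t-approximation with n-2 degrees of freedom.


Step 1: Rank x and y separately (midranks; no ties here).
rank(x): 9->2, 2->1, 10->3, 15->6, 11->4, 12->5
rank(y): 5->5, 1->1, 3->3, 6->6, 4->4, 2->2
Step 2: d_i = R_x(i) - R_y(i); compute d_i^2.
  (2-5)^2=9, (1-1)^2=0, (3-3)^2=0, (6-6)^2=0, (4-4)^2=0, (5-2)^2=9
sum(d^2) = 18.
Step 3: rho = 1 - 6*18 / (6*(6^2 - 1)) = 1 - 108/210 = 0.485714.
Step 4: Under H0, t = rho * sqrt((n-2)/(1-rho^2)) = 1.1113 ~ t(4).
Step 5: Two-sided p-value from the t-distribution with 4 df = 0.328723.
Step 6: alpha = 0.05. fail to reject H0.

rho = 0.4857, p = 0.328723, fail to reject H0 at alpha = 0.05.


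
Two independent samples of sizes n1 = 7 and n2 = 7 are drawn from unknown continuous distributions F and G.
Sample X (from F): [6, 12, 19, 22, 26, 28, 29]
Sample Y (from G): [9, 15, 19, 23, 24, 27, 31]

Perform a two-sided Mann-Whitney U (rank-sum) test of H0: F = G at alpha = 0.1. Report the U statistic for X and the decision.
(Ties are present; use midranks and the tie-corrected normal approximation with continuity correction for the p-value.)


Step 1: Combine and sort all 14 observations; assign midranks.
sorted (value, group): (6,X), (9,Y), (12,X), (15,Y), (19,X), (19,Y), (22,X), (23,Y), (24,Y), (26,X), (27,Y), (28,X), (29,X), (31,Y)
ranks: 6->1, 9->2, 12->3, 15->4, 19->5.5, 19->5.5, 22->7, 23->8, 24->9, 26->10, 27->11, 28->12, 29->13, 31->14
Step 2: Rank sum for X: R1 = 1 + 3 + 5.5 + 7 + 10 + 12 + 13 = 51.5.
Step 3: U_X = R1 - n1(n1+1)/2 = 51.5 - 7*8/2 = 51.5 - 28 = 23.5.
       U_Y = n1*n2 - U_X = 49 - 23.5 = 25.5.
Step 4: Ties are present, so use the tie-corrected normal approximation (with continuity correction) for the p-value.
Step 5: p-value = 0.949004; compare to alpha = 0.1. fail to reject H0.

U_X = 23.5, p = 0.949004, fail to reject H0 at alpha = 0.1.


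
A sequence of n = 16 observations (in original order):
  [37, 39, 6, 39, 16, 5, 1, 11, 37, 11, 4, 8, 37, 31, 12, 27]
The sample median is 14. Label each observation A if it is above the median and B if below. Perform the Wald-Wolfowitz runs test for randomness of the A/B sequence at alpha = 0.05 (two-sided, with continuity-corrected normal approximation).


Step 1: Compute median = 14; label A = above, B = below.
Labels in order: AABAABBBABBBAABA  (n_A = 8, n_B = 8)
Step 2: Count runs R = 9.
Step 3: Under H0 (random ordering), E[R] = 2*n_A*n_B/(n_A+n_B) + 1 = 2*8*8/16 + 1 = 9.0000.
        Var[R] = 2*n_A*n_B*(2*n_A*n_B - n_A - n_B) / ((n_A+n_B)^2 * (n_A+n_B-1)) = 14336/3840 = 3.7333.
        SD[R] = 1.9322.
Step 4: R = E[R], so z = 0 with no continuity correction.
Step 5: Two-sided p-value via normal approximation = 2*(1 - Phi(|z|)) = 1.000000.
Step 6: alpha = 0.05. fail to reject H0.

R = 9, z = 0.0000, p = 1.000000, fail to reject H0.


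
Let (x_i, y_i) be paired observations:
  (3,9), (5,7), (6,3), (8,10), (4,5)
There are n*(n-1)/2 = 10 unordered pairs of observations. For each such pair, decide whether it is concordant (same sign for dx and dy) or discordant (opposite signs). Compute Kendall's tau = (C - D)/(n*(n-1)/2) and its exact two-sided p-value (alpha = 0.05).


Step 1: Enumerate the 10 unordered pairs (i,j) with i<j and classify each by sign(x_j-x_i) * sign(y_j-y_i).
  (1,2):dx=+2,dy=-2->D; (1,3):dx=+3,dy=-6->D; (1,4):dx=+5,dy=+1->C; (1,5):dx=+1,dy=-4->D
  (2,3):dx=+1,dy=-4->D; (2,4):dx=+3,dy=+3->C; (2,5):dx=-1,dy=-2->C; (3,4):dx=+2,dy=+7->C
  (3,5):dx=-2,dy=+2->D; (4,5):dx=-4,dy=-5->C
Step 2: C = 5, D = 5, total pairs = 10.
Step 3: tau = (C - D)/(n(n-1)/2) = (5 - 5)/10 = 0.000000.
Step 4: Exact two-sided p-value (enumerate n! = 120 permutations of y under H0): p = 1.000000.
Step 5: alpha = 0.05. fail to reject H0.

tau_b = 0.0000 (C=5, D=5), p = 1.000000, fail to reject H0.


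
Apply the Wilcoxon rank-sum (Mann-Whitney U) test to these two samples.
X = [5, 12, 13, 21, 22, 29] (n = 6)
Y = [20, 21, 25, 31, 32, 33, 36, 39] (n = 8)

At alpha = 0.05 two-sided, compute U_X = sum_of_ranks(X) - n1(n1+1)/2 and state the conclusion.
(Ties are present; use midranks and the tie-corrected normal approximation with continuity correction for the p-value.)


Step 1: Combine and sort all 14 observations; assign midranks.
sorted (value, group): (5,X), (12,X), (13,X), (20,Y), (21,X), (21,Y), (22,X), (25,Y), (29,X), (31,Y), (32,Y), (33,Y), (36,Y), (39,Y)
ranks: 5->1, 12->2, 13->3, 20->4, 21->5.5, 21->5.5, 22->7, 25->8, 29->9, 31->10, 32->11, 33->12, 36->13, 39->14
Step 2: Rank sum for X: R1 = 1 + 2 + 3 + 5.5 + 7 + 9 = 27.5.
Step 3: U_X = R1 - n1(n1+1)/2 = 27.5 - 6*7/2 = 27.5 - 21 = 6.5.
       U_Y = n1*n2 - U_X = 48 - 6.5 = 41.5.
Step 4: Ties are present, so use the tie-corrected normal approximation (with continuity correction) for the p-value.
Step 5: p-value = 0.028013; compare to alpha = 0.05. reject H0.

U_X = 6.5, p = 0.028013, reject H0 at alpha = 0.05.


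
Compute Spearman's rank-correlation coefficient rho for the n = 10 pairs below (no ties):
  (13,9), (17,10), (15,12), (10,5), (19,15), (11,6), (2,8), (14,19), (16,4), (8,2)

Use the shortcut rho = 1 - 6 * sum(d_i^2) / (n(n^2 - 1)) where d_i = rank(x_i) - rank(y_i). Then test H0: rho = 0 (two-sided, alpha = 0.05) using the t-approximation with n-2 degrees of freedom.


Step 1: Rank x and y separately (midranks; no ties here).
rank(x): 13->5, 17->9, 15->7, 10->3, 19->10, 11->4, 2->1, 14->6, 16->8, 8->2
rank(y): 9->6, 10->7, 12->8, 5->3, 15->9, 6->4, 8->5, 19->10, 4->2, 2->1
Step 2: d_i = R_x(i) - R_y(i); compute d_i^2.
  (5-6)^2=1, (9-7)^2=4, (7-8)^2=1, (3-3)^2=0, (10-9)^2=1, (4-4)^2=0, (1-5)^2=16, (6-10)^2=16, (8-2)^2=36, (2-1)^2=1
sum(d^2) = 76.
Step 3: rho = 1 - 6*76 / (10*(10^2 - 1)) = 1 - 456/990 = 0.539394.
Step 4: Under H0, t = rho * sqrt((n-2)/(1-rho^2)) = 1.8118 ~ t(8).
Step 5: Two-sided p-value from the t-distribution with 8 df = 0.107593.
Step 6: alpha = 0.05. fail to reject H0.

rho = 0.5394, p = 0.107593, fail to reject H0 at alpha = 0.05.


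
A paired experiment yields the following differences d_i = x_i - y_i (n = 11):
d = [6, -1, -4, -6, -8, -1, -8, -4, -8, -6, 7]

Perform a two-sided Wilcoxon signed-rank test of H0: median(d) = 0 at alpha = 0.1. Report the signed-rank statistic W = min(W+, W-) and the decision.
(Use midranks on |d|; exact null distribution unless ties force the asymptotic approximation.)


Step 1: Drop any zero differences (none here) and take |d_i|.
|d| = [6, 1, 4, 6, 8, 1, 8, 4, 8, 6, 7]
Step 2: Midrank |d_i| (ties get averaged ranks).
ranks: |6|->6, |1|->1.5, |4|->3.5, |6|->6, |8|->10, |1|->1.5, |8|->10, |4|->3.5, |8|->10, |6|->6, |7|->8
Step 3: Attach original signs; sum ranks with positive sign and with negative sign.
W+ = 6 + 8 = 14
W- = 1.5 + 3.5 + 6 + 10 + 1.5 + 10 + 3.5 + 10 + 6 = 52
(Check: W+ + W- = 66 should equal n(n+1)/2 = 66.)
Step 4: Test statistic W = min(W+, W-) = 14.
Step 5: Ties in |d|, so use the tie-corrected normal approximation.
        E[W] = n(n+1)/4 = 11*12/4 = 33.
        Tie groups: |d|=1 (t=2), |d|=4 (t=2), |d|=6 (t=3), |d|=8 (t=3); sum(t^3 - t) = 60.
        Var[W] = n(n+1)(2n+1)/24 - sum(t^3-t)/48 = 3036/24 - 60/48 = 125.25.
        z = (W - E[W]) / sqrt(Var[W]) = (14 - 33) / 11.1915 = -1.6977.
        Two-sided p = 2*Phi(z) = 0.089562.
Step 6: alpha = 0.1. reject H0.

W+ = 14, W- = 52, W = min = 14, p = 0.089562, reject H0.


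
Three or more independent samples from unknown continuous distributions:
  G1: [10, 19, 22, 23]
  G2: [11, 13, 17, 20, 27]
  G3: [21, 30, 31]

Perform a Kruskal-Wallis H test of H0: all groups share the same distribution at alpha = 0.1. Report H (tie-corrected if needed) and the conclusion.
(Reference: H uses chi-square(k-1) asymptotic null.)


Step 1: Combine all N = 12 observations and assign midranks.
sorted (value, group, rank): (10,G1,1), (11,G2,2), (13,G2,3), (17,G2,4), (19,G1,5), (20,G2,6), (21,G3,7), (22,G1,8), (23,G1,9), (27,G2,10), (30,G3,11), (31,G3,12)
Step 2: Sum ranks within each group.
R_1 = 23 (n_1 = 4)
R_2 = 25 (n_2 = 5)
R_3 = 30 (n_3 = 3)
Step 3: H = 12/(N(N+1)) * sum(R_i^2/n_i) - 3(N+1)
     = 12/(12*13) * (23^2/4 + 25^2/5 + 30^2/3) - 3*13
     = 0.076923 * 557.25 - 39
     = 3.865385.
Step 4: No ties, so H is used without correction.
Step 5: Under H0, H ~ chi^2(2); p-value = 0.144758.
Step 6: alpha = 0.1. fail to reject H0.

H = 3.8654, df = 2, p = 0.144758, fail to reject H0.


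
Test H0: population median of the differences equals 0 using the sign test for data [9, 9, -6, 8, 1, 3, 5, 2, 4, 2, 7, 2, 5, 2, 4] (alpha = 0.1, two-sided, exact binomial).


Step 1: Discard zero differences. Original n = 15; n_eff = number of nonzero differences = 15.
Nonzero differences (with sign): +9, +9, -6, +8, +1, +3, +5, +2, +4, +2, +7, +2, +5, +2, +4
Step 2: Count signs: positive = 14, negative = 1.
Step 3: Under H0: P(positive) = 0.5, so the number of positives S ~ Bin(15, 0.5).
Step 4: Two-sided exact p-value = sum of Bin(15,0.5) probabilities at or below the observed probability = 0.000977.
Step 5: alpha = 0.1. reject H0.

n_eff = 15, pos = 14, neg = 1, p = 0.000977, reject H0.


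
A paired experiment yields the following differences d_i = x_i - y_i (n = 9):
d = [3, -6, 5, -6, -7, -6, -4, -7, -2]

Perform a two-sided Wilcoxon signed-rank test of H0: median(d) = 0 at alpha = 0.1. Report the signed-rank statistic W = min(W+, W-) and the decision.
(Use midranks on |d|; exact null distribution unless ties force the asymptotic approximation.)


Step 1: Drop any zero differences (none here) and take |d_i|.
|d| = [3, 6, 5, 6, 7, 6, 4, 7, 2]
Step 2: Midrank |d_i| (ties get averaged ranks).
ranks: |3|->2, |6|->6, |5|->4, |6|->6, |7|->8.5, |6|->6, |4|->3, |7|->8.5, |2|->1
Step 3: Attach original signs; sum ranks with positive sign and with negative sign.
W+ = 2 + 4 = 6
W- = 6 + 6 + 8.5 + 6 + 3 + 8.5 + 1 = 39
(Check: W+ + W- = 45 should equal n(n+1)/2 = 45.)
Step 4: Test statistic W = min(W+, W-) = 6.
Step 5: Ties in |d|, so use the tie-corrected normal approximation.
        E[W] = n(n+1)/4 = 9*10/4 = 22.5.
        Tie groups: |d|=6 (t=3), |d|=7 (t=2); sum(t^3 - t) = 30.
        Var[W] = n(n+1)(2n+1)/24 - sum(t^3-t)/48 = 1710/24 - 30/48 = 70.625.
        z = (W - E[W]) / sqrt(Var[W]) = (6 - 22.5) / 8.4039 = -1.9634.
        Two-sided p = 2*Phi(z) = 0.049602.
Step 6: alpha = 0.1. reject H0.

W+ = 6, W- = 39, W = min = 6, p = 0.049602, reject H0.


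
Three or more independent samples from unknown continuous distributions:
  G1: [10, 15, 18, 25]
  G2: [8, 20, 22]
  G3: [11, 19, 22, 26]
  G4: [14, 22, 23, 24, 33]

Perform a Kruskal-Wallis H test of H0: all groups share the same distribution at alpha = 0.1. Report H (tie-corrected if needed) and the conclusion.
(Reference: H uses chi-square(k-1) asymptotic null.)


Step 1: Combine all N = 16 observations and assign midranks.
sorted (value, group, rank): (8,G2,1), (10,G1,2), (11,G3,3), (14,G4,4), (15,G1,5), (18,G1,6), (19,G3,7), (20,G2,8), (22,G2,10), (22,G3,10), (22,G4,10), (23,G4,12), (24,G4,13), (25,G1,14), (26,G3,15), (33,G4,16)
Step 2: Sum ranks within each group.
R_1 = 27 (n_1 = 4)
R_2 = 19 (n_2 = 3)
R_3 = 35 (n_3 = 4)
R_4 = 55 (n_4 = 5)
Step 3: H = 12/(N(N+1)) * sum(R_i^2/n_i) - 3(N+1)
     = 12/(16*17) * (27^2/4 + 19^2/3 + 35^2/4 + 55^2/5) - 3*17
     = 0.044118 * 1213.83 - 51
     = 2.551471.
Step 4: Ties present; correction factor C = 1 - 24/(16^3 - 16) = 0.994118. Corrected H = 2.551471 / 0.994118 = 2.566568.
Step 5: Under H0, H ~ chi^2(3); p-value = 0.463381.
Step 6: alpha = 0.1. fail to reject H0.

H = 2.5666, df = 3, p = 0.463381, fail to reject H0.


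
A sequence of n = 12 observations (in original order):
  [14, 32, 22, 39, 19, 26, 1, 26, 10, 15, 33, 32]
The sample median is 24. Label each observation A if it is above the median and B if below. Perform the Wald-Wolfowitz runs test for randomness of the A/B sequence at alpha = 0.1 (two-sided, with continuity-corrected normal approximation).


Step 1: Compute median = 24; label A = above, B = below.
Labels in order: BABABABABBAA  (n_A = 6, n_B = 6)
Step 2: Count runs R = 10.
Step 3: Under H0 (random ordering), E[R] = 2*n_A*n_B/(n_A+n_B) + 1 = 2*6*6/12 + 1 = 7.0000.
        Var[R] = 2*n_A*n_B*(2*n_A*n_B - n_A - n_B) / ((n_A+n_B)^2 * (n_A+n_B-1)) = 4320/1584 = 2.7273.
        SD[R] = 1.6514.
Step 4: Continuity-corrected z = (R - 0.5 - E[R]) / SD[R] = (10 - 0.5 - 7.0000) / 1.6514 = 1.5138.
Step 5: Two-sided p-value via normal approximation = 2*(1 - Phi(|z|)) = 0.130070.
Step 6: alpha = 0.1. fail to reject H0.

R = 10, z = 1.5138, p = 0.130070, fail to reject H0.


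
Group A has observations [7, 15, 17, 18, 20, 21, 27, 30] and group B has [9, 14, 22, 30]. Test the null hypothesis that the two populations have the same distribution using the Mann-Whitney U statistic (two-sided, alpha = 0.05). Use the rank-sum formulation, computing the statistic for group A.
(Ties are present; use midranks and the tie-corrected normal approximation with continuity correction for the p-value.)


Step 1: Combine and sort all 12 observations; assign midranks.
sorted (value, group): (7,X), (9,Y), (14,Y), (15,X), (17,X), (18,X), (20,X), (21,X), (22,Y), (27,X), (30,X), (30,Y)
ranks: 7->1, 9->2, 14->3, 15->4, 17->5, 18->6, 20->7, 21->8, 22->9, 27->10, 30->11.5, 30->11.5
Step 2: Rank sum for X: R1 = 1 + 4 + 5 + 6 + 7 + 8 + 10 + 11.5 = 52.5.
Step 3: U_X = R1 - n1(n1+1)/2 = 52.5 - 8*9/2 = 52.5 - 36 = 16.5.
       U_Y = n1*n2 - U_X = 32 - 16.5 = 15.5.
Step 4: Ties are present, so use the tie-corrected normal approximation (with continuity correction) for the p-value.
Step 5: p-value = 1.000000; compare to alpha = 0.05. fail to reject H0.

U_X = 16.5, p = 1.000000, fail to reject H0 at alpha = 0.05.


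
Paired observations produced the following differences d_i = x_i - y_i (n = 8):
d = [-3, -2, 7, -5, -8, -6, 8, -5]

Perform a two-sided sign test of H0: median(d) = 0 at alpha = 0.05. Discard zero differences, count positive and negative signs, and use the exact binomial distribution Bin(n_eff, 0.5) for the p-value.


Step 1: Discard zero differences. Original n = 8; n_eff = number of nonzero differences = 8.
Nonzero differences (with sign): -3, -2, +7, -5, -8, -6, +8, -5
Step 2: Count signs: positive = 2, negative = 6.
Step 3: Under H0: P(positive) = 0.5, so the number of positives S ~ Bin(8, 0.5).
Step 4: Two-sided exact p-value = sum of Bin(8,0.5) probabilities at or below the observed probability = 0.289062.
Step 5: alpha = 0.05. fail to reject H0.

n_eff = 8, pos = 2, neg = 6, p = 0.289062, fail to reject H0.


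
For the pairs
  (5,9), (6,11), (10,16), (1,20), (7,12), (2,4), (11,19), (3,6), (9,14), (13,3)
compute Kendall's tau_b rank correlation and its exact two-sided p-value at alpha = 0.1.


Step 1: Enumerate the 45 unordered pairs (i,j) with i<j and classify each by sign(x_j-x_i) * sign(y_j-y_i).
  (1,2):dx=+1,dy=+2->C; (1,3):dx=+5,dy=+7->C; (1,4):dx=-4,dy=+11->D; (1,5):dx=+2,dy=+3->C
  (1,6):dx=-3,dy=-5->C; (1,7):dx=+6,dy=+10->C; (1,8):dx=-2,dy=-3->C; (1,9):dx=+4,dy=+5->C
  (1,10):dx=+8,dy=-6->D; (2,3):dx=+4,dy=+5->C; (2,4):dx=-5,dy=+9->D; (2,5):dx=+1,dy=+1->C
  (2,6):dx=-4,dy=-7->C; (2,7):dx=+5,dy=+8->C; (2,8):dx=-3,dy=-5->C; (2,9):dx=+3,dy=+3->C
  (2,10):dx=+7,dy=-8->D; (3,4):dx=-9,dy=+4->D; (3,5):dx=-3,dy=-4->C; (3,6):dx=-8,dy=-12->C
  (3,7):dx=+1,dy=+3->C; (3,8):dx=-7,dy=-10->C; (3,9):dx=-1,dy=-2->C; (3,10):dx=+3,dy=-13->D
  (4,5):dx=+6,dy=-8->D; (4,6):dx=+1,dy=-16->D; (4,7):dx=+10,dy=-1->D; (4,8):dx=+2,dy=-14->D
  (4,9):dx=+8,dy=-6->D; (4,10):dx=+12,dy=-17->D; (5,6):dx=-5,dy=-8->C; (5,7):dx=+4,dy=+7->C
  (5,8):dx=-4,dy=-6->C; (5,9):dx=+2,dy=+2->C; (5,10):dx=+6,dy=-9->D; (6,7):dx=+9,dy=+15->C
  (6,8):dx=+1,dy=+2->C; (6,9):dx=+7,dy=+10->C; (6,10):dx=+11,dy=-1->D; (7,8):dx=-8,dy=-13->C
  (7,9):dx=-2,dy=-5->C; (7,10):dx=+2,dy=-16->D; (8,9):dx=+6,dy=+8->C; (8,10):dx=+10,dy=-3->D
  (9,10):dx=+4,dy=-11->D
Step 2: C = 28, D = 17, total pairs = 45.
Step 3: tau = (C - D)/(n(n-1)/2) = (28 - 17)/45 = 0.244444.
Step 4: Exact two-sided p-value (enumerate n! = 3628800 permutations of y under H0): p = 0.380720.
Step 5: alpha = 0.1. fail to reject H0.

tau_b = 0.2444 (C=28, D=17), p = 0.380720, fail to reject H0.


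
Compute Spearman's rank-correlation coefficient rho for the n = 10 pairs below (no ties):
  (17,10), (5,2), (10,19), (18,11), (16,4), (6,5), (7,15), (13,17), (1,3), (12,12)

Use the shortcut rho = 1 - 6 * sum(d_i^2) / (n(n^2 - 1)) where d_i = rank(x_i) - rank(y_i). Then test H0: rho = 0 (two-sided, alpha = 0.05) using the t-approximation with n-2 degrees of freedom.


Step 1: Rank x and y separately (midranks; no ties here).
rank(x): 17->9, 5->2, 10->5, 18->10, 16->8, 6->3, 7->4, 13->7, 1->1, 12->6
rank(y): 10->5, 2->1, 19->10, 11->6, 4->3, 5->4, 15->8, 17->9, 3->2, 12->7
Step 2: d_i = R_x(i) - R_y(i); compute d_i^2.
  (9-5)^2=16, (2-1)^2=1, (5-10)^2=25, (10-6)^2=16, (8-3)^2=25, (3-4)^2=1, (4-8)^2=16, (7-9)^2=4, (1-2)^2=1, (6-7)^2=1
sum(d^2) = 106.
Step 3: rho = 1 - 6*106 / (10*(10^2 - 1)) = 1 - 636/990 = 0.357576.
Step 4: Under H0, t = rho * sqrt((n-2)/(1-rho^2)) = 1.0830 ~ t(8).
Step 5: Two-sided p-value from the t-distribution with 8 df = 0.310376.
Step 6: alpha = 0.05. fail to reject H0.

rho = 0.3576, p = 0.310376, fail to reject H0 at alpha = 0.05.


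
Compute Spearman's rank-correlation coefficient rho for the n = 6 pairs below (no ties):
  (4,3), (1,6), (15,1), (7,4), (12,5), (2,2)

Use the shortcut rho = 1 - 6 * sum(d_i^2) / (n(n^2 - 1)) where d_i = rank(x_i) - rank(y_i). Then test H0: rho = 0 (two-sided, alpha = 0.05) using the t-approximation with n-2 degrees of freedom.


Step 1: Rank x and y separately (midranks; no ties here).
rank(x): 4->3, 1->1, 15->6, 7->4, 12->5, 2->2
rank(y): 3->3, 6->6, 1->1, 4->4, 5->5, 2->2
Step 2: d_i = R_x(i) - R_y(i); compute d_i^2.
  (3-3)^2=0, (1-6)^2=25, (6-1)^2=25, (4-4)^2=0, (5-5)^2=0, (2-2)^2=0
sum(d^2) = 50.
Step 3: rho = 1 - 6*50 / (6*(6^2 - 1)) = 1 - 300/210 = -0.428571.
Step 4: Under H0, t = rho * sqrt((n-2)/(1-rho^2)) = -0.9487 ~ t(4).
Step 5: Two-sided p-value from the t-distribution with 4 df = 0.396501.
Step 6: alpha = 0.05. fail to reject H0.

rho = -0.4286, p = 0.396501, fail to reject H0 at alpha = 0.05.


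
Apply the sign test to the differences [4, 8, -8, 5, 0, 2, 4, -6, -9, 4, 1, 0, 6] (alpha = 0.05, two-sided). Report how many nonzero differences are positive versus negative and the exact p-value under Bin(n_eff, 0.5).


Step 1: Discard zero differences. Original n = 13; n_eff = number of nonzero differences = 11.
Nonzero differences (with sign): +4, +8, -8, +5, +2, +4, -6, -9, +4, +1, +6
Step 2: Count signs: positive = 8, negative = 3.
Step 3: Under H0: P(positive) = 0.5, so the number of positives S ~ Bin(11, 0.5).
Step 4: Two-sided exact p-value = sum of Bin(11,0.5) probabilities at or below the observed probability = 0.226562.
Step 5: alpha = 0.05. fail to reject H0.

n_eff = 11, pos = 8, neg = 3, p = 0.226562, fail to reject H0.


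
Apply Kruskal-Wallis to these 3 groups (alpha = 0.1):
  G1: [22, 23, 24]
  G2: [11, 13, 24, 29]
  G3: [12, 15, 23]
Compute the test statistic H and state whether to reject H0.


Step 1: Combine all N = 10 observations and assign midranks.
sorted (value, group, rank): (11,G2,1), (12,G3,2), (13,G2,3), (15,G3,4), (22,G1,5), (23,G1,6.5), (23,G3,6.5), (24,G1,8.5), (24,G2,8.5), (29,G2,10)
Step 2: Sum ranks within each group.
R_1 = 20 (n_1 = 3)
R_2 = 22.5 (n_2 = 4)
R_3 = 12.5 (n_3 = 3)
Step 3: H = 12/(N(N+1)) * sum(R_i^2/n_i) - 3(N+1)
     = 12/(10*11) * (20^2/3 + 22.5^2/4 + 12.5^2/3) - 3*11
     = 0.109091 * 311.979 - 33
     = 1.034091.
Step 4: Ties present; correction factor C = 1 - 12/(10^3 - 10) = 0.987879. Corrected H = 1.034091 / 0.987879 = 1.046779.
Step 5: Under H0, H ~ chi^2(2); p-value = 0.592509.
Step 6: alpha = 0.1. fail to reject H0.

H = 1.0468, df = 2, p = 0.592509, fail to reject H0.


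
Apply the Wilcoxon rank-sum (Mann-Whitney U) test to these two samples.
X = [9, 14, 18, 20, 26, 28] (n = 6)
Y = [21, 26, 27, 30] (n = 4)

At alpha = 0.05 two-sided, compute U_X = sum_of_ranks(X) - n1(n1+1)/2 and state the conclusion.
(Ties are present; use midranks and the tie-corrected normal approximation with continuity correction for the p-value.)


Step 1: Combine and sort all 10 observations; assign midranks.
sorted (value, group): (9,X), (14,X), (18,X), (20,X), (21,Y), (26,X), (26,Y), (27,Y), (28,X), (30,Y)
ranks: 9->1, 14->2, 18->3, 20->4, 21->5, 26->6.5, 26->6.5, 27->8, 28->9, 30->10
Step 2: Rank sum for X: R1 = 1 + 2 + 3 + 4 + 6.5 + 9 = 25.5.
Step 3: U_X = R1 - n1(n1+1)/2 = 25.5 - 6*7/2 = 25.5 - 21 = 4.5.
       U_Y = n1*n2 - U_X = 24 - 4.5 = 19.5.
Step 4: Ties are present, so use the tie-corrected normal approximation (with continuity correction) for the p-value.
Step 5: p-value = 0.134407; compare to alpha = 0.05. fail to reject H0.

U_X = 4.5, p = 0.134407, fail to reject H0 at alpha = 0.05.


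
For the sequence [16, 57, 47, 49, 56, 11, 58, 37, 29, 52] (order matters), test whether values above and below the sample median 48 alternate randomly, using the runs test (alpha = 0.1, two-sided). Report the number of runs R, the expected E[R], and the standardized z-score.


Step 1: Compute median = 48; label A = above, B = below.
Labels in order: BABAABABBA  (n_A = 5, n_B = 5)
Step 2: Count runs R = 8.
Step 3: Under H0 (random ordering), E[R] = 2*n_A*n_B/(n_A+n_B) + 1 = 2*5*5/10 + 1 = 6.0000.
        Var[R] = 2*n_A*n_B*(2*n_A*n_B - n_A - n_B) / ((n_A+n_B)^2 * (n_A+n_B-1)) = 2000/900 = 2.2222.
        SD[R] = 1.4907.
Step 4: Continuity-corrected z = (R - 0.5 - E[R]) / SD[R] = (8 - 0.5 - 6.0000) / 1.4907 = 1.0062.
Step 5: Two-sided p-value via normal approximation = 2*(1 - Phi(|z|)) = 0.314305.
Step 6: alpha = 0.1. fail to reject H0.

R = 8, z = 1.0062, p = 0.314305, fail to reject H0.


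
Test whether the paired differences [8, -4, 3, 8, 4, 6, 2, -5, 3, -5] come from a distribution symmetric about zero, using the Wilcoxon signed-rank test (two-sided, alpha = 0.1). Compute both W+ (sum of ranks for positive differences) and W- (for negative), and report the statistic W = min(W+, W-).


Step 1: Drop any zero differences (none here) and take |d_i|.
|d| = [8, 4, 3, 8, 4, 6, 2, 5, 3, 5]
Step 2: Midrank |d_i| (ties get averaged ranks).
ranks: |8|->9.5, |4|->4.5, |3|->2.5, |8|->9.5, |4|->4.5, |6|->8, |2|->1, |5|->6.5, |3|->2.5, |5|->6.5
Step 3: Attach original signs; sum ranks with positive sign and with negative sign.
W+ = 9.5 + 2.5 + 9.5 + 4.5 + 8 + 1 + 2.5 = 37.5
W- = 4.5 + 6.5 + 6.5 = 17.5
(Check: W+ + W- = 55 should equal n(n+1)/2 = 55.)
Step 4: Test statistic W = min(W+, W-) = 17.5.
Step 5: Ties in |d|, so use the tie-corrected normal approximation.
        E[W] = n(n+1)/4 = 10*11/4 = 27.5.
        Tie groups: |d|=3 (t=2), |d|=4 (t=2), |d|=5 (t=2), |d|=8 (t=2); sum(t^3 - t) = 24.
        Var[W] = n(n+1)(2n+1)/24 - sum(t^3-t)/48 = 2310/24 - 24/48 = 95.75.
        z = (W - E[W]) / sqrt(Var[W]) = (17.5 - 27.5) / 9.7852 = -1.0220.
        Two-sided p = 2*Phi(z) = 0.306803.
Step 6: alpha = 0.1. fail to reject H0.

W+ = 37.5, W- = 17.5, W = min = 17.5, p = 0.306803, fail to reject H0.


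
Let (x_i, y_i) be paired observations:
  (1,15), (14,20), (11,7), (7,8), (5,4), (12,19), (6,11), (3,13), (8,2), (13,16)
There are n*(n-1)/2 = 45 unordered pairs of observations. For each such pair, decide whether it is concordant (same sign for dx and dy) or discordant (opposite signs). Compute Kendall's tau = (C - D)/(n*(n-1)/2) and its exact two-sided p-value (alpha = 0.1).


Step 1: Enumerate the 45 unordered pairs (i,j) with i<j and classify each by sign(x_j-x_i) * sign(y_j-y_i).
  (1,2):dx=+13,dy=+5->C; (1,3):dx=+10,dy=-8->D; (1,4):dx=+6,dy=-7->D; (1,5):dx=+4,dy=-11->D
  (1,6):dx=+11,dy=+4->C; (1,7):dx=+5,dy=-4->D; (1,8):dx=+2,dy=-2->D; (1,9):dx=+7,dy=-13->D
  (1,10):dx=+12,dy=+1->C; (2,3):dx=-3,dy=-13->C; (2,4):dx=-7,dy=-12->C; (2,5):dx=-9,dy=-16->C
  (2,6):dx=-2,dy=-1->C; (2,7):dx=-8,dy=-9->C; (2,8):dx=-11,dy=-7->C; (2,9):dx=-6,dy=-18->C
  (2,10):dx=-1,dy=-4->C; (3,4):dx=-4,dy=+1->D; (3,5):dx=-6,dy=-3->C; (3,6):dx=+1,dy=+12->C
  (3,7):dx=-5,dy=+4->D; (3,8):dx=-8,dy=+6->D; (3,9):dx=-3,dy=-5->C; (3,10):dx=+2,dy=+9->C
  (4,5):dx=-2,dy=-4->C; (4,6):dx=+5,dy=+11->C; (4,7):dx=-1,dy=+3->D; (4,8):dx=-4,dy=+5->D
  (4,9):dx=+1,dy=-6->D; (4,10):dx=+6,dy=+8->C; (5,6):dx=+7,dy=+15->C; (5,7):dx=+1,dy=+7->C
  (5,8):dx=-2,dy=+9->D; (5,9):dx=+3,dy=-2->D; (5,10):dx=+8,dy=+12->C; (6,7):dx=-6,dy=-8->C
  (6,8):dx=-9,dy=-6->C; (6,9):dx=-4,dy=-17->C; (6,10):dx=+1,dy=-3->D; (7,8):dx=-3,dy=+2->D
  (7,9):dx=+2,dy=-9->D; (7,10):dx=+7,dy=+5->C; (8,9):dx=+5,dy=-11->D; (8,10):dx=+10,dy=+3->C
  (9,10):dx=+5,dy=+14->C
Step 2: C = 27, D = 18, total pairs = 45.
Step 3: tau = (C - D)/(n(n-1)/2) = (27 - 18)/45 = 0.200000.
Step 4: Exact two-sided p-value (enumerate n! = 3628800 permutations of y under H0): p = 0.484313.
Step 5: alpha = 0.1. fail to reject H0.

tau_b = 0.2000 (C=27, D=18), p = 0.484313, fail to reject H0.


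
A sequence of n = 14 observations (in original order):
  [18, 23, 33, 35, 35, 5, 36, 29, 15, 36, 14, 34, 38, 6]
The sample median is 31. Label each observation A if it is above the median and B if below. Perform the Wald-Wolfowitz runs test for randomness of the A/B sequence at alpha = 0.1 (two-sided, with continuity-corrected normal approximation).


Step 1: Compute median = 31; label A = above, B = below.
Labels in order: BBAAABABBABAAB  (n_A = 7, n_B = 7)
Step 2: Count runs R = 9.
Step 3: Under H0 (random ordering), E[R] = 2*n_A*n_B/(n_A+n_B) + 1 = 2*7*7/14 + 1 = 8.0000.
        Var[R] = 2*n_A*n_B*(2*n_A*n_B - n_A - n_B) / ((n_A+n_B)^2 * (n_A+n_B-1)) = 8232/2548 = 3.2308.
        SD[R] = 1.7974.
Step 4: Continuity-corrected z = (R - 0.5 - E[R]) / SD[R] = (9 - 0.5 - 8.0000) / 1.7974 = 0.2782.
Step 5: Two-sided p-value via normal approximation = 2*(1 - Phi(|z|)) = 0.780879.
Step 6: alpha = 0.1. fail to reject H0.

R = 9, z = 0.2782, p = 0.780879, fail to reject H0.


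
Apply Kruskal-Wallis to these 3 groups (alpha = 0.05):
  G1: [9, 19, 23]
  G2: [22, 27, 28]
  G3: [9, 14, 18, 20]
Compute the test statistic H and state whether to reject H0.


Step 1: Combine all N = 10 observations and assign midranks.
sorted (value, group, rank): (9,G1,1.5), (9,G3,1.5), (14,G3,3), (18,G3,4), (19,G1,5), (20,G3,6), (22,G2,7), (23,G1,8), (27,G2,9), (28,G2,10)
Step 2: Sum ranks within each group.
R_1 = 14.5 (n_1 = 3)
R_2 = 26 (n_2 = 3)
R_3 = 14.5 (n_3 = 4)
Step 3: H = 12/(N(N+1)) * sum(R_i^2/n_i) - 3(N+1)
     = 12/(10*11) * (14.5^2/3 + 26^2/3 + 14.5^2/4) - 3*11
     = 0.109091 * 347.979 - 33
     = 4.961364.
Step 4: Ties present; correction factor C = 1 - 6/(10^3 - 10) = 0.993939. Corrected H = 4.961364 / 0.993939 = 4.991616.
Step 5: Under H0, H ~ chi^2(2); p-value = 0.082430.
Step 6: alpha = 0.05. fail to reject H0.

H = 4.9916, df = 2, p = 0.082430, fail to reject H0.


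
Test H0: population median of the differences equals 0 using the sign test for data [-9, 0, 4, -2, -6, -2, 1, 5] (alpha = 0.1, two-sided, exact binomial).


Step 1: Discard zero differences. Original n = 8; n_eff = number of nonzero differences = 7.
Nonzero differences (with sign): -9, +4, -2, -6, -2, +1, +5
Step 2: Count signs: positive = 3, negative = 4.
Step 3: Under H0: P(positive) = 0.5, so the number of positives S ~ Bin(7, 0.5).
Step 4: Two-sided exact p-value = sum of Bin(7,0.5) probabilities at or below the observed probability = 1.000000.
Step 5: alpha = 0.1. fail to reject H0.

n_eff = 7, pos = 3, neg = 4, p = 1.000000, fail to reject H0.


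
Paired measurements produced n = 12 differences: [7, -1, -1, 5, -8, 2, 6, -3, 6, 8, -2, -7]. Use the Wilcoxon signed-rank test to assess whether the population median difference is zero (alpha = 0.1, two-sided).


Step 1: Drop any zero differences (none here) and take |d_i|.
|d| = [7, 1, 1, 5, 8, 2, 6, 3, 6, 8, 2, 7]
Step 2: Midrank |d_i| (ties get averaged ranks).
ranks: |7|->9.5, |1|->1.5, |1|->1.5, |5|->6, |8|->11.5, |2|->3.5, |6|->7.5, |3|->5, |6|->7.5, |8|->11.5, |2|->3.5, |7|->9.5
Step 3: Attach original signs; sum ranks with positive sign and with negative sign.
W+ = 9.5 + 6 + 3.5 + 7.5 + 7.5 + 11.5 = 45.5
W- = 1.5 + 1.5 + 11.5 + 5 + 3.5 + 9.5 = 32.5
(Check: W+ + W- = 78 should equal n(n+1)/2 = 78.)
Step 4: Test statistic W = min(W+, W-) = 32.5.
Step 5: Ties in |d|, so use the tie-corrected normal approximation.
        E[W] = n(n+1)/4 = 12*13/4 = 39.
        Tie groups: |d|=1 (t=2), |d|=2 (t=2), |d|=6 (t=2), |d|=7 (t=2), |d|=8 (t=2); sum(t^3 - t) = 30.
        Var[W] = n(n+1)(2n+1)/24 - sum(t^3-t)/48 = 3900/24 - 30/48 = 161.875.
        z = (W - E[W]) / sqrt(Var[W]) = (32.5 - 39) / 12.7230 = -0.5109.
        Two-sided p = 2*Phi(z) = 0.609431.
Step 6: alpha = 0.1. fail to reject H0.

W+ = 45.5, W- = 32.5, W = min = 32.5, p = 0.609431, fail to reject H0.


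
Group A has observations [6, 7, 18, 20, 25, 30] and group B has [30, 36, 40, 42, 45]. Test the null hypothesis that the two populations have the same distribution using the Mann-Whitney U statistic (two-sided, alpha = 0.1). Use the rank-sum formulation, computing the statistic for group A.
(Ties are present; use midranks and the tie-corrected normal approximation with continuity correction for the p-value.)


Step 1: Combine and sort all 11 observations; assign midranks.
sorted (value, group): (6,X), (7,X), (18,X), (20,X), (25,X), (30,X), (30,Y), (36,Y), (40,Y), (42,Y), (45,Y)
ranks: 6->1, 7->2, 18->3, 20->4, 25->5, 30->6.5, 30->6.5, 36->8, 40->9, 42->10, 45->11
Step 2: Rank sum for X: R1 = 1 + 2 + 3 + 4 + 5 + 6.5 = 21.5.
Step 3: U_X = R1 - n1(n1+1)/2 = 21.5 - 6*7/2 = 21.5 - 21 = 0.5.
       U_Y = n1*n2 - U_X = 30 - 0.5 = 29.5.
Step 4: Ties are present, so use the tie-corrected normal approximation (with continuity correction) for the p-value.
Step 5: p-value = 0.010411; compare to alpha = 0.1. reject H0.

U_X = 0.5, p = 0.010411, reject H0 at alpha = 0.1.


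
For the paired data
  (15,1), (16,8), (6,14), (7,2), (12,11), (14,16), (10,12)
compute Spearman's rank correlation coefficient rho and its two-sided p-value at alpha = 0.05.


Step 1: Rank x and y separately (midranks; no ties here).
rank(x): 15->6, 16->7, 6->1, 7->2, 12->4, 14->5, 10->3
rank(y): 1->1, 8->3, 14->6, 2->2, 11->4, 16->7, 12->5
Step 2: d_i = R_x(i) - R_y(i); compute d_i^2.
  (6-1)^2=25, (7-3)^2=16, (1-6)^2=25, (2-2)^2=0, (4-4)^2=0, (5-7)^2=4, (3-5)^2=4
sum(d^2) = 74.
Step 3: rho = 1 - 6*74 / (7*(7^2 - 1)) = 1 - 444/336 = -0.321429.
Step 4: Under H0, t = rho * sqrt((n-2)/(1-rho^2)) = -0.7590 ~ t(5).
Step 5: Two-sided p-value from the t-distribution with 5 df = 0.482072.
Step 6: alpha = 0.05. fail to reject H0.

rho = -0.3214, p = 0.482072, fail to reject H0 at alpha = 0.05.


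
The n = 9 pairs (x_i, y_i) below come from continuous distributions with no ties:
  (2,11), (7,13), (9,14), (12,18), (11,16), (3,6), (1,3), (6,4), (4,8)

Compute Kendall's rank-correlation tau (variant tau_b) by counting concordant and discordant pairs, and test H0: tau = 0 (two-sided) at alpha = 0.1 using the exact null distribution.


Step 1: Enumerate the 36 unordered pairs (i,j) with i<j and classify each by sign(x_j-x_i) * sign(y_j-y_i).
  (1,2):dx=+5,dy=+2->C; (1,3):dx=+7,dy=+3->C; (1,4):dx=+10,dy=+7->C; (1,5):dx=+9,dy=+5->C
  (1,6):dx=+1,dy=-5->D; (1,7):dx=-1,dy=-8->C; (1,8):dx=+4,dy=-7->D; (1,9):dx=+2,dy=-3->D
  (2,3):dx=+2,dy=+1->C; (2,4):dx=+5,dy=+5->C; (2,5):dx=+4,dy=+3->C; (2,6):dx=-4,dy=-7->C
  (2,7):dx=-6,dy=-10->C; (2,8):dx=-1,dy=-9->C; (2,9):dx=-3,dy=-5->C; (3,4):dx=+3,dy=+4->C
  (3,5):dx=+2,dy=+2->C; (3,6):dx=-6,dy=-8->C; (3,7):dx=-8,dy=-11->C; (3,8):dx=-3,dy=-10->C
  (3,9):dx=-5,dy=-6->C; (4,5):dx=-1,dy=-2->C; (4,6):dx=-9,dy=-12->C; (4,7):dx=-11,dy=-15->C
  (4,8):dx=-6,dy=-14->C; (4,9):dx=-8,dy=-10->C; (5,6):dx=-8,dy=-10->C; (5,7):dx=-10,dy=-13->C
  (5,8):dx=-5,dy=-12->C; (5,9):dx=-7,dy=-8->C; (6,7):dx=-2,dy=-3->C; (6,8):dx=+3,dy=-2->D
  (6,9):dx=+1,dy=+2->C; (7,8):dx=+5,dy=+1->C; (7,9):dx=+3,dy=+5->C; (8,9):dx=-2,dy=+4->D
Step 2: C = 31, D = 5, total pairs = 36.
Step 3: tau = (C - D)/(n(n-1)/2) = (31 - 5)/36 = 0.722222.
Step 4: Exact two-sided p-value (enumerate n! = 362880 permutations of y under H0): p = 0.005886.
Step 5: alpha = 0.1. reject H0.

tau_b = 0.7222 (C=31, D=5), p = 0.005886, reject H0.


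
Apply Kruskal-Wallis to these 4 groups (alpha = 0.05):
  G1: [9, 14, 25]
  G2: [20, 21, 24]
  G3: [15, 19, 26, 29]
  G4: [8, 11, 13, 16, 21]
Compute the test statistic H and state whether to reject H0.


Step 1: Combine all N = 15 observations and assign midranks.
sorted (value, group, rank): (8,G4,1), (9,G1,2), (11,G4,3), (13,G4,4), (14,G1,5), (15,G3,6), (16,G4,7), (19,G3,8), (20,G2,9), (21,G2,10.5), (21,G4,10.5), (24,G2,12), (25,G1,13), (26,G3,14), (29,G3,15)
Step 2: Sum ranks within each group.
R_1 = 20 (n_1 = 3)
R_2 = 31.5 (n_2 = 3)
R_3 = 43 (n_3 = 4)
R_4 = 25.5 (n_4 = 5)
Step 3: H = 12/(N(N+1)) * sum(R_i^2/n_i) - 3(N+1)
     = 12/(15*16) * (20^2/3 + 31.5^2/3 + 43^2/4 + 25.5^2/5) - 3*16
     = 0.050000 * 1056.38 - 48
     = 4.819167.
Step 4: Ties present; correction factor C = 1 - 6/(15^3 - 15) = 0.998214. Corrected H = 4.819167 / 0.998214 = 4.827788.
Step 5: Under H0, H ~ chi^2(3); p-value = 0.184851.
Step 6: alpha = 0.05. fail to reject H0.

H = 4.8278, df = 3, p = 0.184851, fail to reject H0.
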